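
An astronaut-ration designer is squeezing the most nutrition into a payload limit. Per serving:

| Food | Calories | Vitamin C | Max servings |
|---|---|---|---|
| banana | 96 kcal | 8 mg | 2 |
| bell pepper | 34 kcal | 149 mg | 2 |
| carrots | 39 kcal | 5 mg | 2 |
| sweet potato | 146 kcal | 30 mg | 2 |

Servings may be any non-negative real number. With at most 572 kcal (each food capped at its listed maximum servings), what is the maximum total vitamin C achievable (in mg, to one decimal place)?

Vitamin C per kcal: bell pepper 4.382, sweet potato 0.2055, carrots 0.1282, banana 0.08333.
Take 2 servings of bell pepper: uses 68 kcal, +298.0 mg vitamin C (running total 298.0 mg).
Take 2 servings of sweet potato: uses 292 kcal, +60.0 mg vitamin C (running total 358.0 mg).
Take 2 servings of carrots: uses 78 kcal, +10.0 mg vitamin C (running total 368.0 mg).
Take 1.396 servings of banana: uses 134 kcal, +11.2 mg vitamin C (running total 379.2 mg).
Filling greedily by vitamin C-per-kcal is optimal for one linear limit, giving 379.2 mg.

379.2 mg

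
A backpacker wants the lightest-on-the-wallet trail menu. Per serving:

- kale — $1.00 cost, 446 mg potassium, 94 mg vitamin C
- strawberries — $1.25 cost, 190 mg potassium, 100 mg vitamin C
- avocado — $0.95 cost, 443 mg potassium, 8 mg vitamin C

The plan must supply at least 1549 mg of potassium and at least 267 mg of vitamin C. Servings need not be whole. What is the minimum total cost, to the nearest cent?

$3.44

Two binding constraints pin down two serving amounts, so the optimal mix uses at most two foods. The candidates are each food alone (scaled to the tighter of potassium/vitamin C) and each pair with both constraints tight.
kale only: max(1549/446, 267/94) = 3.473 servings → $3.47.
strawberries only: max(1549/190, 267/100) = 8.153 servings → $10.19.
avocado only: max(1549/443, 267/8) = 33.38 servings → $31.71.
kale + strawberries: intersection lies outside the first quadrant.
kale + avocado with both tight: 2.781 servings and 0.6966 servings → $3.44.
strawberries + avocado with both tight: 2.475 servings and 2.435 servings → $5.41.
So the least-cost plan costs $3.44.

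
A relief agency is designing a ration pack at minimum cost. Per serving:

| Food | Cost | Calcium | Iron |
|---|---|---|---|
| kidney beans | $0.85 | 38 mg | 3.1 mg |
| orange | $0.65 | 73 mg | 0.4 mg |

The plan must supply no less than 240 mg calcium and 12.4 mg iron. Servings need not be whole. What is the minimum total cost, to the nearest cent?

$4.10

This is a tiny linear program; its minimum lies at a vertex of the feasible set. List the vertices and price them.
kidney beans only: max(240/38, 12.4/3.1) = 6.316 servings → $5.37.
orange only: max(240/73, 12.4/0.4) = 31 servings → $20.15.
kidney beans + orange with both tight: 3.833 servings and 1.292 servings → $4.10.
Cheapest feasible corner: $4.10.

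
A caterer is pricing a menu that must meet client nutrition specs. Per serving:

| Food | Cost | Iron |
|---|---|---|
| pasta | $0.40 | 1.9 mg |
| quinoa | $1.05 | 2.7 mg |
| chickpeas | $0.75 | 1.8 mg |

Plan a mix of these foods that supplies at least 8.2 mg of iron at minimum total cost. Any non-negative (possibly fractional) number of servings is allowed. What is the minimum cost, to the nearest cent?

Cost per mg of iron: pasta $0.2105, quinoa $0.3889, chickpeas $0.4167.
With no serving limits, use only pasta: 8.2 mg / 1.9 mg = 4.316 servings × $0.40 = $1.73.

$1.73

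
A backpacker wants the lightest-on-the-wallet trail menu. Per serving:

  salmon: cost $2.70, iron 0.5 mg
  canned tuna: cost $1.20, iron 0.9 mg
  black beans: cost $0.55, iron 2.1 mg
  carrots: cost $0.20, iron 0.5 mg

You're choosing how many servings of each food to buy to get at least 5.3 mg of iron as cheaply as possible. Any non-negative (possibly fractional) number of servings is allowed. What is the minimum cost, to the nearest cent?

Cost per mg of iron: black beans $0.2619, carrots $0.4000, canned tuna $1.3333, salmon $5.4000.
With no serving limits, use only black beans: 5.3 mg / 2.1 mg = 2.524 servings × $0.55 = $1.39.

$1.39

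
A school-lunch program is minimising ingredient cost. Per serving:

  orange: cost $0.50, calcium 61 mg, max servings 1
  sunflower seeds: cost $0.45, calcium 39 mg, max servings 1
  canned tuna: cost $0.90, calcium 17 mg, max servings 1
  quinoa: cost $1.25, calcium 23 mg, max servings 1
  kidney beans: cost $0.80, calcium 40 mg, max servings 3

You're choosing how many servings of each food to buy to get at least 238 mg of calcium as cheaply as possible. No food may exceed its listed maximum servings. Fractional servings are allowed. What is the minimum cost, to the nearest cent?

$4.30

Cost per mg of calcium: orange $0.0082, sunflower seeds $0.0115, kidney beans $0.0200, canned tuna $0.0529, quinoa $0.0543.
Take 1 serving of orange: +61.0 mg calcium for $0.50 (total $0.50, still need 177.0 mg).
Take 1 serving of sunflower seeds: +39.0 mg calcium for $0.45 (total $0.95, still need 138.0 mg).
Take 3 servings of kidney beans: +120.0 mg calcium for $2.40 (total $3.35, still need 18.0 mg).
Take 1 serving of canned tuna: +17.0 mg calcium for $0.90 (total $4.25, still need 1.0 mg).
Take 0.04348 servings of quinoa: +1.0 mg calcium for $0.05 (total $4.30, still need 0.0 mg).
Filling from the cheapest source first is optimal under one linear minimum: $4.30.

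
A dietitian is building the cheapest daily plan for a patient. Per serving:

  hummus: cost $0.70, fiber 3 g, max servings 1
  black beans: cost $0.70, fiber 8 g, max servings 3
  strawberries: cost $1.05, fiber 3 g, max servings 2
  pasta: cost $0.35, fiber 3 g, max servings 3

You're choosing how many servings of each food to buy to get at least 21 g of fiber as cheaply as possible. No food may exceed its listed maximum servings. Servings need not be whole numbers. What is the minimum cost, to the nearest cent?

Cost per g of fiber: black beans $0.0875, pasta $0.1167, hummus $0.2333, strawberries $0.3500.
Take 2.625 servings of black beans: +21.0 g fiber for $1.84 (total $1.84, still need 0.0 g).
Filling from the cheapest source first is optimal under one linear minimum: $1.84.

$1.84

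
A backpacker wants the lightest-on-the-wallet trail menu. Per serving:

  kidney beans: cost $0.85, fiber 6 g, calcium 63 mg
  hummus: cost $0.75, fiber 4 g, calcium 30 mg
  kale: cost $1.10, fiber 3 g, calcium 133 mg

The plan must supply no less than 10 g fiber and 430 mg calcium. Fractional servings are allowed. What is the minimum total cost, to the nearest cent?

$3.58

The cheapest plan sits at a corner of the feasible region — with two constraints it uses at most two foods.
kidney beans only: max(10/6, 430/63) = 6.825 servings → $5.80.
hummus only: max(10/4, 430/30) = 14.33 servings → $10.75.
kale only: max(10/3, 430/133) = 3.333 servings → $3.67.
kidney beans + hummus: the both-tight solution has a negative serving — not a feasible corner.
kidney beans + kale with both tight: 0.06568 servings and 3.202 servings → $3.58.
hummus + kale with both tight: 0.0905 servings and 3.213 servings → $3.60.
The minimum over all feasible corners is $3.58.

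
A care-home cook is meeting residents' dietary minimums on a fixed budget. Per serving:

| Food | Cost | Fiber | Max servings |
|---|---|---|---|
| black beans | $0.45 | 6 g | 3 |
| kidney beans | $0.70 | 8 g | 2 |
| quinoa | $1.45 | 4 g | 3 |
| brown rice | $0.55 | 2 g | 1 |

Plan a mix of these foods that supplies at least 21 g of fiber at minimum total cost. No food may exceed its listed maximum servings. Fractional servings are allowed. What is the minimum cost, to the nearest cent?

$1.61

Cost per g of fiber: black beans $0.0750, kidney beans $0.0875, brown rice $0.2750, quinoa $0.3625.
Take 3 servings of black beans: +18.0 g fiber for $1.35 (total $1.35, still need 3.0 g).
Take 0.375 servings of kidney beans: +3.0 g fiber for $0.26 (total $1.61, still need 0.0 g).
Greedy by cheapest-per-g is optimal for a single linear constraint, so the minimum cost is $1.61.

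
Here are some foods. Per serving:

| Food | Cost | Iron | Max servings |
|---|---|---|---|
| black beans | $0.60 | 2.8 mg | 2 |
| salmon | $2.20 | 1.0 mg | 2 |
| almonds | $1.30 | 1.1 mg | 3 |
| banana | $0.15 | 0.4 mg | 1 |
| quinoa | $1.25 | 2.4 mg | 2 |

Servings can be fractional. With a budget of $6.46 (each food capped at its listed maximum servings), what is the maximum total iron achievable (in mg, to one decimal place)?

Iron per dollar: black beans 4.667, banana 2.667, quinoa 1.92, almonds 0.8462, salmon 0.4545.
Take 2 servings of black beans: spends $1.20, +5.6 mg iron (running total 5.6 mg).
Take 1 serving of banana: spends $0.15, +0.4 mg iron (running total 6.0 mg).
Take 2 servings of quinoa: spends $2.50, +4.8 mg iron (running total 10.8 mg).
Take 2.008 servings of almonds: spends $2.61, +2.2 mg iron (running total 13.0 mg).
Filling greedily by iron-per-dollar is optimal for one linear limit, giving 13.0 mg.

13.0 mg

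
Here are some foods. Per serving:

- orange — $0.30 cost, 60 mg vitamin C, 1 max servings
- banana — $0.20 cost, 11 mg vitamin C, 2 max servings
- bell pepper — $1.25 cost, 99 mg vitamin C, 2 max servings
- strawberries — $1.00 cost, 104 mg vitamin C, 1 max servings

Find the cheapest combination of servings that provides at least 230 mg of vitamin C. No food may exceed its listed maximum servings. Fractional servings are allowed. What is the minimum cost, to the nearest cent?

Cost per mg of vitamin C: orange $0.0050, strawberries $0.0096, bell pepper $0.0126, banana $0.0182.
Take 1 serving of orange: +60.0 mg vitamin C for $0.30 (total $0.30, still need 170.0 mg).
Take 1 serving of strawberries: +104.0 mg vitamin C for $1.00 (total $1.30, still need 66.0 mg).
Take 0.6667 servings of bell pepper: +66.0 mg vitamin C for $0.83 (total $2.13, still need 0.0 mg).
Filling from the cheapest source first is optimal under one linear minimum: $2.13.

$2.13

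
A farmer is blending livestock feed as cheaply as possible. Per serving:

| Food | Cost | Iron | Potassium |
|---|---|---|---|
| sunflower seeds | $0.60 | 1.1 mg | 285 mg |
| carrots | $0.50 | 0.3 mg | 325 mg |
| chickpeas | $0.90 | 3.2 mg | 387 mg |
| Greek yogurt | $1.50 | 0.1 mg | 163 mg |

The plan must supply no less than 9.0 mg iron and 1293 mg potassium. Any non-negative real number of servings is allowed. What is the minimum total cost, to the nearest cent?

$2.83

An LP optimum is at a vertex; with two nutrient constraints at most two foods are used. Check each candidate.
sunflower seeds only: max(9.0/1.1, 1293/285) = 8.182 servings → $4.91.
carrots only: max(9.0/0.3, 1293/325) = 30 servings → $15.00.
chickpeas only: max(9.0/3.2, 1293/387) = 3.341 servings → $3.01.
Greek yogurt only: max(9.0/0.1, 1293/163) = 90 servings → $135.00.
sunflower seeds + carrots: intersection lies outside the first quadrant.
sunflower seeds + chickpeas with both tight: 1.346 servings and 2.35 servings → $2.92.
sunflower seeds + Greek yogurt: intersection lies outside the first quadrant.
carrots + chickpeas with both tight: 0.7085 servings and 2.746 servings → $2.83.
carrots + Greek yogurt with both targets exact would need a negative amount; discard.
chickpeas + Greek yogurt with both tight: 2.77 servings and 1.356 servings → $4.53.
So the least-cost plan costs $2.83.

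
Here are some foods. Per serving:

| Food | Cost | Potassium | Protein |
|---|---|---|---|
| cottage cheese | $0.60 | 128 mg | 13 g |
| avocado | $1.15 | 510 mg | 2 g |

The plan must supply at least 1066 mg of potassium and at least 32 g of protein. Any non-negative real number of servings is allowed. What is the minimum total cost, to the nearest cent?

$3.10

The cheapest plan sits at a corner of the feasible region — with two constraints it uses at most two foods.
cottage cheese only: max(1066/128, 32/13) = 8.328 servings → $5.00.
avocado only: max(1066/510, 32/2) = 16 servings → $18.40.
cottage cheese + avocado with both tight: 2.226 servings and 1.532 servings → $3.10.
Cheapest feasible corner: $3.10.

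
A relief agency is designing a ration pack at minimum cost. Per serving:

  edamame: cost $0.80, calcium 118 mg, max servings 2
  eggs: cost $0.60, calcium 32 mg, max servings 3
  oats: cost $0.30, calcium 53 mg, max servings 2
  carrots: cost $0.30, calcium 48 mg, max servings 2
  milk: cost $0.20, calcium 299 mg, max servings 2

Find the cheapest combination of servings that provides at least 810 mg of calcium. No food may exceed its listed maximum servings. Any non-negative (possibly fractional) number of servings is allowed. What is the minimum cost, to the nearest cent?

Cost per mg of calcium: milk $0.0007, oats $0.0057, carrots $0.0063, edamame $0.0068, eggs $0.0187.
Take 2 servings of milk: +598.0 mg calcium for $0.40 (total $0.40, still need 212.0 mg).
Take 2 servings of oats: +106.0 mg calcium for $0.60 (total $1.00, still need 106.0 mg).
Take 2 servings of carrots: +96.0 mg calcium for $0.60 (total $1.60, still need 10.0 mg).
Take 0.08475 servings of edamame: +10.0 mg calcium for $0.07 (total $1.67, still need 0.0 mg).
Filling from the cheapest source first is optimal under one linear minimum: $1.67.

$1.67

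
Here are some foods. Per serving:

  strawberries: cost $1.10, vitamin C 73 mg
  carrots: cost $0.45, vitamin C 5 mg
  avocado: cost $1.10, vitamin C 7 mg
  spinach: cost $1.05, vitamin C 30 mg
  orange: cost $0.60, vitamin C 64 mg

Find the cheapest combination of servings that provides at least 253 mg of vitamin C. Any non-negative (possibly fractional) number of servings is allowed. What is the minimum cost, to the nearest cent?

$2.37

Cost per mg of vitamin C: orange $0.0094, strawberries $0.0151, spinach $0.0350, carrots $0.0900, avocado $0.1571.
With no serving limits, use only orange: 253 mg / 64 mg = 3.953 servings × $0.60 = $2.37.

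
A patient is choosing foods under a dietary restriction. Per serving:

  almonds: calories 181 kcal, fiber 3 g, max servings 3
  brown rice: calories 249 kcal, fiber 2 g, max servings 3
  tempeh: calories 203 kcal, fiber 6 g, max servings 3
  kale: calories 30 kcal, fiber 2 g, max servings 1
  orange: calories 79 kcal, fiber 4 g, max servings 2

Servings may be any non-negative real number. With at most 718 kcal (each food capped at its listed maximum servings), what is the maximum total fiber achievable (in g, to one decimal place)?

Fiber per kcal: kale 0.06667, orange 0.05063, tempeh 0.02956, almonds 0.01657, brown rice 0.008032.
Take 1 serving of kale: uses 30 kcal, +2.0 g fiber (running total 2.0 g).
Take 2 servings of orange: uses 158 kcal, +8.0 g fiber (running total 10.0 g).
Take 2.611 servings of tempeh: uses 530 kcal, +15.7 g fiber (running total 25.7 g).
Greedy by best ratio exhausts the calories allowance optimally: 25.7 g.

25.7 g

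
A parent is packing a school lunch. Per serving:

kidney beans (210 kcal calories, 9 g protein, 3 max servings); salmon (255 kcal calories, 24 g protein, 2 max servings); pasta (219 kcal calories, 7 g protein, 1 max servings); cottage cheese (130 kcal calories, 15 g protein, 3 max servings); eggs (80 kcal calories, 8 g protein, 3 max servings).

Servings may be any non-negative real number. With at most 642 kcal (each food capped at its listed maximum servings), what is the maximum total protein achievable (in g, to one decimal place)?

70.1 g

Protein per kcal: cottage cheese 0.1154, eggs 0.1, salmon 0.09412, kidney beans 0.04286, pasta 0.03196.
Take 3 servings of cottage cheese: uses 390 kcal, +45.0 g protein (running total 45.0 g).
Take 3 servings of eggs: uses 240 kcal, +24.0 g protein (running total 69.0 g).
Take 0.04706 servings of salmon: uses 12 kcal, +1.1 g protein (running total 70.1 g).
Filling greedily by protein-per-kcal is optimal for one linear limit, giving 70.1 g.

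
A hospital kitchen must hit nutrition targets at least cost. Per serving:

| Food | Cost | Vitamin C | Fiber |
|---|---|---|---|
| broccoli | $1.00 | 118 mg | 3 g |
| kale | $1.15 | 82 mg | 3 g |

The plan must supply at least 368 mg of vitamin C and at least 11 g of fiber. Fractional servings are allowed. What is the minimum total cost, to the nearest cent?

broccoli only: max(368/118, 11/3) = 3.667 servings → $3.67.
kale only: max(368/82, 11/3) = 4.488 servings → $5.16.
broccoli + kale with both tight: 1.87 servings and 1.796 servings → $3.94.
The minimum over all feasible corners is $3.67.

$3.67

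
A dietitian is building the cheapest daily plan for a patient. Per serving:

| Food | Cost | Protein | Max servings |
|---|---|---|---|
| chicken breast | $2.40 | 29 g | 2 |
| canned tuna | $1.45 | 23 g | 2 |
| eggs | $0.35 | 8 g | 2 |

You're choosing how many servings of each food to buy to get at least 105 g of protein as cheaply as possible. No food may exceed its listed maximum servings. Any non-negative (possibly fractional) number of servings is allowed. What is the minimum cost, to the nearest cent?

$7.16

Cost per g of protein: eggs $0.0437, canned tuna $0.0630, chicken breast $0.0828.
Take 2 servings of eggs: +16.0 g protein for $0.70 (total $0.70, still need 89.0 g).
Take 2 servings of canned tuna: +46.0 g protein for $2.90 (total $3.60, still need 43.0 g).
Take 1.483 servings of chicken breast: +43.0 g protein for $3.56 (total $7.16, still need 0.0 g).
Filling from the cheapest source first is optimal under one linear minimum: $7.16.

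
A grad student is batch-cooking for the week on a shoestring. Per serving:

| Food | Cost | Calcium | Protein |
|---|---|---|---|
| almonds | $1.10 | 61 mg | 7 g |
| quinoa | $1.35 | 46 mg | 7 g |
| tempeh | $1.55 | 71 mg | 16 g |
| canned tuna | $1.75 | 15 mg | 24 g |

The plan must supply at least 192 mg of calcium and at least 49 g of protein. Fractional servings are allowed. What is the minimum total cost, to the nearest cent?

$4.59

With two linear requirements the optimum uses one or two foods; enumerate the corners.
almonds only: max(192/61, 49/7) = 7 servings → $7.70.
quinoa only: max(192/46, 49/7) = 7 servings → $9.45.
tempeh only: max(192/71, 49/16) = 3.062 servings → $4.75.
canned tuna only: max(192/15, 49/24) = 12.8 servings → $22.40.
almonds + quinoa: the both-tight solution has a negative serving — not a feasible corner.
almonds + tempeh: intersection lies outside the first quadrant.
almonds + canned tuna with both tight: 2.85 servings and 1.21 servings → $5.25.
quinoa + tempeh: intersection lies outside the first quadrant.
quinoa + canned tuna with both tight: 3.877 servings and 0.9109 servings → $6.83.
tempeh + canned tuna with both tight: 2.645 servings and 0.278 servings → $4.59.
So the least-cost plan costs $4.59.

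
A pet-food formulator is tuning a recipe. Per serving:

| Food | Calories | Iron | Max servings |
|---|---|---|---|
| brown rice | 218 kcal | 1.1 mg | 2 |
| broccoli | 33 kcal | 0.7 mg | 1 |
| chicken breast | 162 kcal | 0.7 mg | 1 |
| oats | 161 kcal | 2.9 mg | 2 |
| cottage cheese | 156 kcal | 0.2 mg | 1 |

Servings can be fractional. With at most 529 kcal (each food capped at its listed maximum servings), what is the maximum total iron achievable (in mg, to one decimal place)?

7.4 mg

Iron per kcal: broccoli 0.02121, oats 0.01801, brown rice 0.005046, chicken breast 0.004321, cottage cheese 0.001282.
Take 1 serving of broccoli: uses 33 kcal, +0.7 mg iron (running total 0.7 mg).
Take 2 servings of oats: uses 322 kcal, +5.8 mg iron (running total 6.5 mg).
Take 0.7982 servings of brown rice: uses 174 kcal, +0.9 mg iron (running total 7.4 mg).
Greedy by best ratio exhausts the calories allowance optimally: 7.4 mg.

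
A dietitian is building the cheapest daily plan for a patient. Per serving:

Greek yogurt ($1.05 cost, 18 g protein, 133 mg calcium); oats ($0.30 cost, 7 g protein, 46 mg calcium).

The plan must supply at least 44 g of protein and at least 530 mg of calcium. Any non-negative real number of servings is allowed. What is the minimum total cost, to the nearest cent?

$3.46

Greek yogurt only: max(44/18, 530/133) = 3.985 servings → $4.18.
oats only: max(44/7, 530/46) = 11.52 servings → $3.46.
Greek yogurt + oats with both targets exact would need a negative amount; discard.
So the least-cost plan costs $3.46.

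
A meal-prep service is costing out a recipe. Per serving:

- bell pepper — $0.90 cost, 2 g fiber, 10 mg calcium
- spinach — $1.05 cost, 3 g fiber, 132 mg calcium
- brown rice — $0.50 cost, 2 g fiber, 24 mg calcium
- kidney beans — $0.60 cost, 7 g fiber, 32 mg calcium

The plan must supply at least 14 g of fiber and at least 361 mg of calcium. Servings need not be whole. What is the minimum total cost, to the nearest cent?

Minimising a linear cost over {fiber ≥ 14, calcium ≥ 361, servings ≥ 0} — the optimum is at a vertex, using one or two foods.
bell pepper only: max(14/2, 361/10) = 36.1 servings → $32.49.
spinach only: max(14/3, 361/132) = 4.667 servings → $4.90.
brown rice only: max(14/2, 361/24) = 15.04 servings → $7.52.
kidney beans only: max(14/7, 361/32) = 11.28 servings → $6.77.
bell pepper + spinach with both tight: 3.269 servings and 2.487 servings → $5.55.
bell pepper + brown rice with both targets exact would need a negative amount; discard.
bell pepper + kidney beans: intersection lies outside the first quadrant.
spinach + brown rice with both tight: 2.01 servings and 3.984 servings → $4.10.
spinach + kidney beans with both tight: 2.511 servings and 0.9239 servings → $3.19.
brown rice + kidney beans with both targets exact would need a negative amount; discard.
So the least-cost plan costs $3.19.

$3.19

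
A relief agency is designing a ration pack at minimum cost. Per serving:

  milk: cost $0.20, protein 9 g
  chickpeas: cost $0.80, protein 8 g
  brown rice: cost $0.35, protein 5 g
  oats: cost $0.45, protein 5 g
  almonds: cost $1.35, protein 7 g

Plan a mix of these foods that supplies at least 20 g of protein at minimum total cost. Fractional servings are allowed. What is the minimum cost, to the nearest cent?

Cost per g of protein: milk $0.0222, brown rice $0.0700, oats $0.0900, chickpeas $0.1000, almonds $0.1929.
With no serving limits, use only milk: 20 g / 9 g = 2.222 servings × $0.20 = $0.44.

$0.44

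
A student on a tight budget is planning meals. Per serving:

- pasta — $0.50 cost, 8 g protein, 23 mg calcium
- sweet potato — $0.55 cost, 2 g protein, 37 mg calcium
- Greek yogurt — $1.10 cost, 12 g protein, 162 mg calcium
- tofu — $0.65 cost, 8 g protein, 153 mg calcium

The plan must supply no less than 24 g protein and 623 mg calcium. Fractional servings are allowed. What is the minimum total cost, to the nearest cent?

$2.65

For a min-cost LP with two ≥-constraints, a basic feasible solution has at most two positive variables.
pasta only: max(24/8, 623/23) = 27.09 servings → $13.54.
sweet potato only: max(24/2, 623/37) = 16.84 servings → $9.26.
Greek yogurt only: max(24/12, 623/162) = 3.846 servings → $4.23.
tofu only: max(24/8, 623/153) = 4.072 servings → $2.65.
pasta + sweet potato with both targets exact would need a negative amount; discard.
pasta + Greek yogurt: the both-tight solution has a negative serving — not a feasible corner.
pasta + tofu: intersection lies outside the first quadrant.
sweet potato + Greek yogurt with both targets exact would need a negative amount; discard.
sweet potato + tofu: intersection lies outside the first quadrant.
Greek yogurt + tofu with both targets exact would need a negative amount; discard.
Cheapest feasible corner: $2.65.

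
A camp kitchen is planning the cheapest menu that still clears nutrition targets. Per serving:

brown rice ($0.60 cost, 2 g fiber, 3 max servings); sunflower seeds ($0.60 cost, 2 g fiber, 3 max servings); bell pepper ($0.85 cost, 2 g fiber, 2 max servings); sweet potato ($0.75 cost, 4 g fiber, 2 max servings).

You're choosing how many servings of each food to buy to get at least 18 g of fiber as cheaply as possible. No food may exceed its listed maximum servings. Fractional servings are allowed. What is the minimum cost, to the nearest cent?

$4.50

Cost per g of fiber: sweet potato $0.1875, brown rice $0.3000, sunflower seeds $0.3000, bell pepper $0.4250.
Take 2 servings of sweet potato: +8.0 g fiber for $1.50 (total $1.50, still need 10.0 g).
Take 3 servings of brown rice: +6.0 g fiber for $1.80 (total $3.30, still need 4.0 g).
Take 2 servings of sunflower seeds: +4.0 g fiber for $1.20 (total $4.50, still need 0.0 g).
Greedy by cheapest-per-g is optimal for a single linear constraint, so the minimum cost is $4.50.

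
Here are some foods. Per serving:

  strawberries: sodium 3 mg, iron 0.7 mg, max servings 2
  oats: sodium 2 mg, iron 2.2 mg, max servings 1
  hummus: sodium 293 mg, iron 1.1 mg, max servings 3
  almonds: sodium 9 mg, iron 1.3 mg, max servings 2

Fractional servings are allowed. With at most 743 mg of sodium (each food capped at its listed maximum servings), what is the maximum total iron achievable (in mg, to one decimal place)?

Iron per mg sodium: oats 1.1, strawberries 0.2333, almonds 0.1444, hummus 0.003754.
Take 1 serving of oats: uses 2 mg sodium, +2.2 mg iron (running total 2.2 mg).
Take 2 servings of strawberries: uses 6 mg sodium, +1.4 mg iron (running total 3.6 mg).
Take 2 servings of almonds: uses 18 mg sodium, +2.6 mg iron (running total 6.2 mg).
Take 2.447 servings of hummus: uses 717 mg sodium, +2.7 mg iron (running total 8.9 mg).
Greedy by best ratio exhausts the sodium allowance optimally: 8.9 mg.

8.9 mg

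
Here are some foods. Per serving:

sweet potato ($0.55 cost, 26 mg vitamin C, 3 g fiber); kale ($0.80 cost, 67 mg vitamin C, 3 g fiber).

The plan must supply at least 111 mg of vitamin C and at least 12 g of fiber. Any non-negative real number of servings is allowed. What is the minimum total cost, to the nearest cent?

Two binding constraints pin down two serving amounts, so the optimal mix uses at most two foods. The candidates are each food alone (scaled to the tighter of vitamin C/fiber) and each pair with both constraints tight.
sweet potato only: max(111/26, 12/3) = 4.269 servings → $2.35.
kale only: max(111/67, 12/3) = 4 servings → $3.20.
sweet potato + kale with both tight: 3.829 servings and 0.1707 servings → $2.24.
Cheapest feasible corner: $2.24.

$2.24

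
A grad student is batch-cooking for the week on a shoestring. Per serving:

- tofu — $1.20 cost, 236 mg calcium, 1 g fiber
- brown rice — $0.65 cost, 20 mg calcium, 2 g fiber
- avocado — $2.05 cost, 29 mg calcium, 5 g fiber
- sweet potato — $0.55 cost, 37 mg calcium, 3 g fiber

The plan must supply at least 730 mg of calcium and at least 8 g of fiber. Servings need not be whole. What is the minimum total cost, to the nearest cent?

$4.34

tofu only: max(730/236, 8/1) = 8 servings → $9.60.
brown rice only: max(730/20, 8/2) = 36.5 servings → $23.73.
avocado only: max(730/29, 8/5) = 25.17 servings → $51.60.
sweet potato only: max(730/37, 8/3) = 19.73 servings → $10.85.
tofu + brown rice with both tight: 2.876 servings and 2.562 servings → $5.12.
tofu + avocado with both tight: 2.97 servings and 1.006 servings → $5.63.
tofu + sweet potato with both tight: 2.823 servings and 1.726 servings → $4.34.
brown rice + avocado with both targets exact would need a negative amount; discard.
brown rice + sweet potato: the both-tight solution has a negative serving — not a feasible corner.
avocado + sweet potato with both targets exact would need a negative amount; discard.
So the least-cost plan costs $4.34.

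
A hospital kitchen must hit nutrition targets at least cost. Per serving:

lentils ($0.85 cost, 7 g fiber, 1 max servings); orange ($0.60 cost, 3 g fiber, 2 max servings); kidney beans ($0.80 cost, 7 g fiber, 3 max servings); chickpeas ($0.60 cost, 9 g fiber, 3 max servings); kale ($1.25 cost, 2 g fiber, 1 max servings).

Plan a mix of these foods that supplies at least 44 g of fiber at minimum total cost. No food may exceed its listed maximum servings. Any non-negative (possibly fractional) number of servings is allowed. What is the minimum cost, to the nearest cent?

$3.74

Cost per g of fiber: chickpeas $0.0667, kidney beans $0.1143, lentils $0.1214, orange $0.2000, kale $0.6250.
Take 3 servings of chickpeas: +27.0 g fiber for $1.80 (total $1.80, still need 17.0 g).
Take 2.429 servings of kidney beans: +17.0 g fiber for $1.94 (total $3.74, still need 0.0 g).
Greedy by cheapest-per-g is optimal for a single linear constraint, so the minimum cost is $3.74.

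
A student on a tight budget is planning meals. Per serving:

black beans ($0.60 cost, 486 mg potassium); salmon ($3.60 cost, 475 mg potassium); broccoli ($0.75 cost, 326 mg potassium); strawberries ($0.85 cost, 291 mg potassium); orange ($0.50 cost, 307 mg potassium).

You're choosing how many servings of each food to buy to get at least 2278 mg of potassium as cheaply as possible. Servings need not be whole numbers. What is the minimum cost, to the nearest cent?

Cost per mg of potassium: black beans $0.0012, orange $0.0016, broccoli $0.0023, strawberries $0.0029, salmon $0.0076.
With no serving limits, use only black beans: 2278 mg / 486 mg = 4.687 servings × $0.60 = $2.81.

$2.81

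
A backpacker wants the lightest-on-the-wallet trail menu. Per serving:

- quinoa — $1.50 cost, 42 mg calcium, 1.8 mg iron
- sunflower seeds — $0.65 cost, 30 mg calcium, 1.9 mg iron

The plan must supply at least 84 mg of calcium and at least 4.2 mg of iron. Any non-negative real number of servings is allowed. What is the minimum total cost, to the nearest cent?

For a min-cost LP with two ≥-constraints, a basic feasible solution has at most two positive variables.
quinoa only: max(84/42, 4.2/1.8) = 2.333 servings → $3.50.
sunflower seeds only: max(84/30, 4.2/1.9) = 2.8 servings → $1.82.
quinoa + sunflower seeds with both tight: 1.302 servings and 0.9767 servings → $2.59.
So the least-cost plan costs $1.82.

$1.82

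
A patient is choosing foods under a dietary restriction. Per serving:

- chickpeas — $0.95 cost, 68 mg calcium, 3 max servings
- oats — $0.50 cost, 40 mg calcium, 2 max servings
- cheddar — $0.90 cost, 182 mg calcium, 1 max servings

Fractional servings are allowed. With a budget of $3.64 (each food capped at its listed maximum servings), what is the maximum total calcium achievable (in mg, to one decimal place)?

Calcium per dollar: cheddar 202.2, oats 80, chickpeas 71.58.
Take 1 serving of cheddar: spends $0.90, +182.0 mg calcium (running total 182.0 mg).
Take 2 servings of oats: spends $1.00, +80.0 mg calcium (running total 262.0 mg).
Take 1.832 servings of chickpeas: spends $1.74, +124.5 mg calcium (running total 386.5 mg).
Filling greedily by calcium-per-dollar is optimal for one linear limit, giving 386.5 mg.

386.5 mg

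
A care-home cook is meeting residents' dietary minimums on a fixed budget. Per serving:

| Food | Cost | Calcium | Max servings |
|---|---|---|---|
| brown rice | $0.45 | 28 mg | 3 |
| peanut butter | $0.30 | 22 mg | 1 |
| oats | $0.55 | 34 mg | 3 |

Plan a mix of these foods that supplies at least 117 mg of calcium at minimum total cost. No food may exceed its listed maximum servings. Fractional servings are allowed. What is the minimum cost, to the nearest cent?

Cost per mg of calcium: peanut butter $0.0136, brown rice $0.0161, oats $0.0162.
Take 1 serving of peanut butter: +22.0 mg calcium for $0.30 (total $0.30, still need 95.0 mg).
Take 3 servings of brown rice: +84.0 mg calcium for $1.35 (total $1.65, still need 11.0 mg).
Take 0.3235 servings of oats: +11.0 mg calcium for $0.18 (total $1.83, still need 0.0 mg).
Filling from the cheapest source first is optimal under one linear minimum: $1.83.

$1.83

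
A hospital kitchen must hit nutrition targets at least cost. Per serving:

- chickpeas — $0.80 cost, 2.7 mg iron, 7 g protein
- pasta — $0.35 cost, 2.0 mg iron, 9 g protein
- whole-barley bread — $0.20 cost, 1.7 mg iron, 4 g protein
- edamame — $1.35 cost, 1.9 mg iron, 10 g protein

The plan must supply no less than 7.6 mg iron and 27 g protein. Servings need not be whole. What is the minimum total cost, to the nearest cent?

$1.14

chickpeas only: max(7.6/2.7, 27/7) = 3.857 servings → $3.09.
pasta only: max(7.6/2.0, 27/9) = 3.8 servings → $1.33.
whole-barley bread only: max(7.6/1.7, 27/4) = 6.75 servings → $1.35.
edamame only: max(7.6/1.9, 27/10) = 4 servings → $5.40.
chickpeas + pasta with both tight: 1.398 servings and 1.913 servings → $1.79.
chickpeas + whole-barley bread: the both-tight solution has a negative serving — not a feasible corner.
chickpeas + edamame with both tight: 1.803 servings and 1.438 servings → $3.38.
pasta + whole-barley bread with both tight: 2.123 servings and 1.973 servings → $1.14.
pasta + edamame with both targets exact would need a negative amount; discard.
whole-barley bread + edamame with both tight: 2.628 servings and 1.649 servings → $2.75.
The minimum over all feasible corners is $1.14.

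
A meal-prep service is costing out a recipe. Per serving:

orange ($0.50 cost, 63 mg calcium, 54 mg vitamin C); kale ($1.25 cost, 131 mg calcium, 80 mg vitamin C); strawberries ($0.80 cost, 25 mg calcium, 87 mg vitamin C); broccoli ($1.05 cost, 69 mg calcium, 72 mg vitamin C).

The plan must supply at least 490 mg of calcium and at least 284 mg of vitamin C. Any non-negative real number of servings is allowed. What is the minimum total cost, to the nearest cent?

orange only: max(490/63, 284/54) = 7.778 servings → $3.89.
kale only: max(490/131, 284/80) = 3.74 servings → $4.68.
strawberries only: max(490/25, 284/87) = 19.6 servings → $15.68.
broccoli only: max(490/69, 284/72) = 7.101 servings → $7.46.
orange + kale: the both-tight solution has a negative serving — not a feasible corner.
orange + strawberries: the both-tight solution has a negative serving — not a feasible corner.
orange + broccoli: the both-tight solution has a negative serving — not a feasible corner.
kale + strawberries with both targets exact would need a negative amount; discard.
kale + broccoli with both targets exact would need a negative amount; discard.
strawberries + broccoli: the both-tight solution has a negative serving — not a feasible corner.
The minimum over all feasible corners is $3.89.

$3.89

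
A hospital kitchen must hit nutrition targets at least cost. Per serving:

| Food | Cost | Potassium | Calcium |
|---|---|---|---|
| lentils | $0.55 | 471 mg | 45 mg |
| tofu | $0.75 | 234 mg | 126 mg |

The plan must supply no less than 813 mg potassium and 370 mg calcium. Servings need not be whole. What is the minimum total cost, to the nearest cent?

$2.29

The cheapest plan sits at a corner of the feasible region — with two constraints it uses at most two foods.
lentils only: max(813/471, 370/45) = 8.222 servings → $4.52.
tofu only: max(813/234, 370/126) = 3.474 servings → $2.61.
lentils + tofu with both tight: 0.3249 servings and 2.82 servings → $2.29.
Cheapest feasible corner: $2.29.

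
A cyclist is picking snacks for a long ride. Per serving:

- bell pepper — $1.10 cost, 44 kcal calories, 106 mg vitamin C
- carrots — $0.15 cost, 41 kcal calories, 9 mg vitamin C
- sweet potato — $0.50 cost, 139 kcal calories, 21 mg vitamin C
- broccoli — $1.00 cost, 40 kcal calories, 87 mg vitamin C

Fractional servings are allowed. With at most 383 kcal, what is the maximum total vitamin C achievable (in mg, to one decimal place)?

922.7 mg

Vitamin C per kcal: bell pepper 2.409, broccoli 2.175, carrots 0.2195, sweet potato 0.1511.
With no serving limits, spend the whole calories allowance on bell pepper: 383 kcal / 44 kcal × 106 mg = 922.7 mg.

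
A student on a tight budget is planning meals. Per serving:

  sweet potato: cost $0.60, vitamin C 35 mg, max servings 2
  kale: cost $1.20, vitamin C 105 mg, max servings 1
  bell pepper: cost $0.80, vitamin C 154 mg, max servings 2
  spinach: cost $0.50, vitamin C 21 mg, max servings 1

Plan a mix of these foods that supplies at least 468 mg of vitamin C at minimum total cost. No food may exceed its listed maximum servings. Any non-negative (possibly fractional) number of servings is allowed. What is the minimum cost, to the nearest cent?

$3.74

Cost per mg of vitamin C: bell pepper $0.0052, kale $0.0114, sweet potato $0.0171, spinach $0.0238.
Take 2 servings of bell pepper: +308.0 mg vitamin C for $1.60 (total $1.60, still need 160.0 mg).
Take 1 serving of kale: +105.0 mg vitamin C for $1.20 (total $2.80, still need 55.0 mg).
Take 1.571 servings of sweet potato: +55.0 mg vitamin C for $0.94 (total $3.74, still need 0.0 mg).
Filling from the cheapest source first is optimal under one linear minimum: $3.74.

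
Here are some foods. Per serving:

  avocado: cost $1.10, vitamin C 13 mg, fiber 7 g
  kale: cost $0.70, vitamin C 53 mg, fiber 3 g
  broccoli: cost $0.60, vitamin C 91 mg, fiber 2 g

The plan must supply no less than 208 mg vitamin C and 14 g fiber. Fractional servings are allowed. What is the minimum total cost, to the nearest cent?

$2.80

avocado only: max(208/13, 14/7) = 16 servings → $17.60.
kale only: max(208/53, 14/3) = 4.667 servings → $3.27.
broccoli only: max(208/91, 14/2) = 7 servings → $4.20.
avocado + kale with both tight: 0.3554 servings and 3.837 servings → $3.08.
avocado + broccoli with both tight: 1.404 servings and 2.085 servings → $2.80.
kale + broccoli: the both-tight solution has a negative serving — not a feasible corner.
The minimum over all feasible corners is $2.80.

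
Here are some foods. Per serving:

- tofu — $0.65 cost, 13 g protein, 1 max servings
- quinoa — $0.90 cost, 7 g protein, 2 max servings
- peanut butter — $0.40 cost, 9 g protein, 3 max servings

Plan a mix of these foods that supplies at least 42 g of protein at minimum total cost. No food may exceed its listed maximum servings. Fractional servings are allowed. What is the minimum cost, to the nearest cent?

$2.11

Cost per g of protein: peanut butter $0.0444, tofu $0.0500, quinoa $0.1286.
Take 3 servings of peanut butter: +27.0 g protein for $1.20 (total $1.20, still need 15.0 g).
Take 1 serving of tofu: +13.0 g protein for $0.65 (total $1.85, still need 2.0 g).
Take 0.2857 servings of quinoa: +2.0 g protein for $0.26 (total $2.11, still need 0.0 g).
Filling from the cheapest source first is optimal under one linear minimum: $2.11.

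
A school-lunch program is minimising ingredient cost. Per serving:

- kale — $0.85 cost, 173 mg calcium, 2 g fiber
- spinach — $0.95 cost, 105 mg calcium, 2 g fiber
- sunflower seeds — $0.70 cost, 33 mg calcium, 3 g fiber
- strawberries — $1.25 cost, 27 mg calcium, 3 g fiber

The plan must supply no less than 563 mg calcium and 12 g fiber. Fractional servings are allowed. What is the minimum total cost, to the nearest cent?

$3.89

Two binding constraints pin down two serving amounts, so the optimal mix uses at most two foods. The candidates are each food alone (scaled to the tighter of calcium/fiber) and each pair with both constraints tight.
kale only: max(563/173, 12/2) = 6 servings → $5.10.
spinach only: max(563/105, 12/2) = 6 servings → $5.70.
sunflower seeds only: max(563/33, 12/3) = 17.06 servings → $11.94.
strawberries only: max(563/27, 12/3) = 20.85 servings → $26.06.
kale + spinach: intersection lies outside the first quadrant.
kale + sunflower seeds with both tight: 2.854 servings and 2.097 servings → $3.89.
kale + strawberries with both tight: 2.935 servings and 2.043 servings → $5.05.
spinach + sunflower seeds with both tight: 5.193 servings and 0.5382 servings → $5.31.
spinach + strawberries with both tight: 5.23 servings and 0.5134 servings → $5.61.
sunflower seeds + strawberries with both targets exact would need a negative amount; discard.
The minimum over all feasible corners is $3.89.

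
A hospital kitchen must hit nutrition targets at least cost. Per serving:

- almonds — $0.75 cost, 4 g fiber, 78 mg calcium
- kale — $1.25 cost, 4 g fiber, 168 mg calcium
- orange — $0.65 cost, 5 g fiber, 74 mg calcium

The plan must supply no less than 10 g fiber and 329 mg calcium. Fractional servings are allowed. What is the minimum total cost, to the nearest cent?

Minimising a linear cost over {fiber ≥ 10, calcium ≥ 329, servings ≥ 0} — the optimum is at a vertex, using one or two foods.
almonds only: max(10/4, 329/78) = 4.218 servings → $3.16.
kale only: max(10/4, 329/168) = 2.5 servings → $3.12.
orange only: max(10/5, 329/74) = 4.446 servings → $2.89.
almonds + kale with both tight: 1.011 servings and 1.489 servings → $2.62.
almonds + orange with both targets exact would need a negative amount; discard.
kale + orange with both tight: 1.664 servings and 0.6691 servings → $2.51.
The minimum over all feasible corners is $2.51.

$2.51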